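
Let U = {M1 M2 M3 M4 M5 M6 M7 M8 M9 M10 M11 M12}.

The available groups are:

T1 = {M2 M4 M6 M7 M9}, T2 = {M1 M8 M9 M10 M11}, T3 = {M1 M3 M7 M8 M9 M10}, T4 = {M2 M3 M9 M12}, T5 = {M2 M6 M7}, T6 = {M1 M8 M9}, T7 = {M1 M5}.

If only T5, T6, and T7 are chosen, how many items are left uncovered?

5

Union of T5, T6, T7 = {M1, M2, M5, M6, M7, M8, M9}.
Not covered: M3, M4, M10, M11, M12 — 5 items.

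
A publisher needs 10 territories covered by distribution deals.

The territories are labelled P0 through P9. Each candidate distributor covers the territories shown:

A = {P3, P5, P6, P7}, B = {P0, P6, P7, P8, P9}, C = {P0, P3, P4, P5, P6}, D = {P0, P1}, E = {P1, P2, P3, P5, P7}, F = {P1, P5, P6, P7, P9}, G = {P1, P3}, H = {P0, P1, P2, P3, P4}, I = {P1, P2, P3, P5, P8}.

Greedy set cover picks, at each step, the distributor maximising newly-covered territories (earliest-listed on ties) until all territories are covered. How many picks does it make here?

3

Greedy: pick B (covers 5 new) → pick E (covers 4 new) → pick C (covers 1 new). Total picks: 3.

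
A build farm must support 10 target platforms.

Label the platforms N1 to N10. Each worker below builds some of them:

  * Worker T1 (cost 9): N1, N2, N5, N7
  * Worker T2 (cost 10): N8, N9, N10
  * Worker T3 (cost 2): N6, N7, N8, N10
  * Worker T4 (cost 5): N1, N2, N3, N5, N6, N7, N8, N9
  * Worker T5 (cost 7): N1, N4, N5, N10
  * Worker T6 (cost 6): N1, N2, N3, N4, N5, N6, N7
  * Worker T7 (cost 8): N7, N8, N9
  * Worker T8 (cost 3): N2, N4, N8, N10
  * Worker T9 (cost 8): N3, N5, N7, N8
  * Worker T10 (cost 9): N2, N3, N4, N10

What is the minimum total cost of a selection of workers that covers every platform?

8

T4, T8 together cover every platform (T4 ∪ T8 = {N1, N2, N3, N4, N5, N6, N7, N8, N9, N10}); total cost 5 + 3 = 8.
The greedy pick T3, T4, T8 costs 10; no covering selection beats 8.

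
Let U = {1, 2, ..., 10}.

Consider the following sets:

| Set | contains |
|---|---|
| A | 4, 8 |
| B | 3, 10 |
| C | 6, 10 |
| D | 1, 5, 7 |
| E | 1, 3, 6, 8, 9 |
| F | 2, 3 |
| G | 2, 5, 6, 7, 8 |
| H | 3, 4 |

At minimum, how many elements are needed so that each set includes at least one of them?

Take T = {1, 3, 8, 10}. Each listed set contains at least one of these, so T is a hitting set of size 4.
The sets A, C, D, F are pairwise disjoint, so any hitting set needs a separate element for each — at least 4. Hence 4 is optimal.

4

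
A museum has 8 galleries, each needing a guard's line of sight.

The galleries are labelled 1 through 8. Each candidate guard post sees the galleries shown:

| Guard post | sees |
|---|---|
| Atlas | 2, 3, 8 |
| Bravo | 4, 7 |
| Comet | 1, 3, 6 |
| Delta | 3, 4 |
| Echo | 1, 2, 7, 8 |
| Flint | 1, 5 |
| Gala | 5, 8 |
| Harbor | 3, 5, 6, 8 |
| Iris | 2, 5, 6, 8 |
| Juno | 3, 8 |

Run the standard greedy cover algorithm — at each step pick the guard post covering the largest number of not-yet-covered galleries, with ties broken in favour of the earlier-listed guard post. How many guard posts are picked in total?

3

Greedy: pick Echo (covers 4 new) → pick Harbor (covers 3 new) → pick Bravo (covers 1 new). Total picks: 3.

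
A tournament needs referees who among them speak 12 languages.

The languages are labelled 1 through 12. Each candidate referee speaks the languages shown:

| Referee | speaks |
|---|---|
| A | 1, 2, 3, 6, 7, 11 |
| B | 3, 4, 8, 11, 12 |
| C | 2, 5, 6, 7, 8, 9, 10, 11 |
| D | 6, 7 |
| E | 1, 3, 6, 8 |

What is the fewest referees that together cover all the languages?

Take {B, C, E}. Their union is {1, 2, 3, 4, 5, 6, 7, 8, 9, 10, 11, 12}, which is all 12 languages.
Only B contains 4, so B is forced; the remaining 7 languages need at least 2 more referees (each remaining referee adds at most 6) — so at least 3 referees are needed, and 3 is optimal.

3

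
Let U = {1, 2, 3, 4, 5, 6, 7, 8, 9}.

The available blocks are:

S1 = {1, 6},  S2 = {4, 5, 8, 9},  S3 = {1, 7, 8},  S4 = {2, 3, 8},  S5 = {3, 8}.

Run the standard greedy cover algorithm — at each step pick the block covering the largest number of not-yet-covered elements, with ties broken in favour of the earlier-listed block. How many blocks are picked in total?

4

Greedy: pick S2 (covers 4 new) → pick S1 (covers 2 new) → pick S4 (covers 2 new) → pick S3 (covers 1 new). Total picks: 4.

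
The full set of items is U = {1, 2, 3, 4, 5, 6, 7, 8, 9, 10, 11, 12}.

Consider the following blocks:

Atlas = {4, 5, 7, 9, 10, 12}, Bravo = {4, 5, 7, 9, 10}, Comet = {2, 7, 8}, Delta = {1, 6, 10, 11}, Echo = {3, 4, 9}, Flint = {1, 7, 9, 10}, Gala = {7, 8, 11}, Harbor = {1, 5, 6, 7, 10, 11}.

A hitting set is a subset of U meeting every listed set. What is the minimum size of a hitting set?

Take H = {1, 8, 9}. Each listed block contains at least one of these, so H is a hitting set of size 3.
The blocks Comet, Delta, Echo are pairwise disjoint, so any hitting set needs a separate item for each — at least 3. Hence 3 is optimal.

3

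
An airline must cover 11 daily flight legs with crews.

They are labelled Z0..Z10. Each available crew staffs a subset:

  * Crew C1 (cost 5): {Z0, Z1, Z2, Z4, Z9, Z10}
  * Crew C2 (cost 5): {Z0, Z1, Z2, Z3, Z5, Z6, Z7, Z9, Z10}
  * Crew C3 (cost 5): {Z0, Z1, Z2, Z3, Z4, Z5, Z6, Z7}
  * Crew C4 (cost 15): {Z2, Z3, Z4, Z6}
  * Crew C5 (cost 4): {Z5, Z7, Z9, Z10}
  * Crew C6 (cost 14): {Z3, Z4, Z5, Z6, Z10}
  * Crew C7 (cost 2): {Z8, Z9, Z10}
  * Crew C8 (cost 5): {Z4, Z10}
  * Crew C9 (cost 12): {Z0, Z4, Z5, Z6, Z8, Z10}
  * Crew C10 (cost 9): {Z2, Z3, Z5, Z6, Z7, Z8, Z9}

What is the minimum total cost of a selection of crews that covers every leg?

7

C3, C7 together cover every leg (C3 ∪ C7 = {Z0, Z1, Z2, Z3, Z4, Z5, Z6, Z7, Z8, Z9, Z10}); total cost 5 + 2 = 7.
The greedy pick C2, C7, C1 costs 12; no covering selection beats 7.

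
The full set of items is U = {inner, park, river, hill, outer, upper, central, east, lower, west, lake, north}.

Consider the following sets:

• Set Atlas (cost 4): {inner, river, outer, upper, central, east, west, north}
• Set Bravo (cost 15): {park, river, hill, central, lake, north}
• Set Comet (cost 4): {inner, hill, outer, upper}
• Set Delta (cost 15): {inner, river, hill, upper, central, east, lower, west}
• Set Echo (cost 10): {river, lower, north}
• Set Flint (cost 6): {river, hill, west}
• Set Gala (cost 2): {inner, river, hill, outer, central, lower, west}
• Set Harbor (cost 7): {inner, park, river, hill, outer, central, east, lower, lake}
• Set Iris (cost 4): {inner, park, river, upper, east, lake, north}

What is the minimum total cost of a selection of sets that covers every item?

6

Gala, Iris together cover every item (Gala ∪ Iris = {inner, park, river, hill, outer, upper, central, east, lower, west, lake, north}); total cost 2 + 4 = 6.
No covering selection has total cost below 6.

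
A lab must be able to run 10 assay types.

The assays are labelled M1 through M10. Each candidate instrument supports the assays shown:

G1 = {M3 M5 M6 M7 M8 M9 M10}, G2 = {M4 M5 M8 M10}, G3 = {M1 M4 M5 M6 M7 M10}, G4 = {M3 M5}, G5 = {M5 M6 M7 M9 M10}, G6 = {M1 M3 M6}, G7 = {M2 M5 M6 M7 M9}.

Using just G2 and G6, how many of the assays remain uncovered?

Union of G2, G6 = {M1, M3, M4, M5, M6, M8, M10}.
Not covered: M2, M7, M9 — 3 assays.

3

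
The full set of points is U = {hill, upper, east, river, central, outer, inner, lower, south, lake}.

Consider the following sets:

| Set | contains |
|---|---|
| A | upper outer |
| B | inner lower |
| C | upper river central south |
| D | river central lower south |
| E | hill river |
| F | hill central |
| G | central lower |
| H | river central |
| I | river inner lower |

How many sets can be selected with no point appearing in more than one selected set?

3

A, B, F are pairwise disjoint (A={upper,outer}; B={inner,lower}; F={hill,central}).
Every remaining set overlaps one of these, and no 4 of the listed sets are pairwise disjoint, so 3 is the maximum.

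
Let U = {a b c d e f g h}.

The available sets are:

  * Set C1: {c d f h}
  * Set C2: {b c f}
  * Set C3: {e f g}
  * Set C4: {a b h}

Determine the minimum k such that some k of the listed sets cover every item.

3

Take {C1, C3, C4}. Their union is {a, b, c, d, e, f, g, h}, which is all 8 items.
Only C4 contains a, so C4 is forced; the remaining 5 items need at least 2 more sets (each remaining set adds at most 3) — so at least 3 sets are needed, and 3 is optimal.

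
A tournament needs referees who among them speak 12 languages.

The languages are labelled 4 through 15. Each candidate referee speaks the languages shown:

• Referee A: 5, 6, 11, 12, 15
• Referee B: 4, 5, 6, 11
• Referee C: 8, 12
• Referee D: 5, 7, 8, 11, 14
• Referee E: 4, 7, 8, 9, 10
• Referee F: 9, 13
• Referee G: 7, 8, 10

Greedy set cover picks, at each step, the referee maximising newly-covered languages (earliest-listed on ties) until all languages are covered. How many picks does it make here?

4

Greedy: pick A (covers 5 new) → pick E (covers 5 new) → pick D (covers 1 new) → pick F (covers 1 new). Total picks: 4.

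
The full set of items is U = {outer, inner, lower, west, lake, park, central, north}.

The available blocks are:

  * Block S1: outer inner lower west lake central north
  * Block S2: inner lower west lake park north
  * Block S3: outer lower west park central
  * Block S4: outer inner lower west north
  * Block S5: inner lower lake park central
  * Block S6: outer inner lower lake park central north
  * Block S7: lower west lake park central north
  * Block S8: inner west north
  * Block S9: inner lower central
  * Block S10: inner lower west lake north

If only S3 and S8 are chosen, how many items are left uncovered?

1

Union of S3, S8 = {outer, inner, lower, west, park, central, north}.
Not covered: lake — 1 item.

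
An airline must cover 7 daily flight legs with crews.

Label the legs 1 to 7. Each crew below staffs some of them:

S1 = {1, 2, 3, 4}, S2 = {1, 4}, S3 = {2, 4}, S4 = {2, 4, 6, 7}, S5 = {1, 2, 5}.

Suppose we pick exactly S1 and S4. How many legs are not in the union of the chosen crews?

1

Union of S1, S4 = {1, 2, 3, 4, 6, 7}.
Not covered: 5 — 1 leg.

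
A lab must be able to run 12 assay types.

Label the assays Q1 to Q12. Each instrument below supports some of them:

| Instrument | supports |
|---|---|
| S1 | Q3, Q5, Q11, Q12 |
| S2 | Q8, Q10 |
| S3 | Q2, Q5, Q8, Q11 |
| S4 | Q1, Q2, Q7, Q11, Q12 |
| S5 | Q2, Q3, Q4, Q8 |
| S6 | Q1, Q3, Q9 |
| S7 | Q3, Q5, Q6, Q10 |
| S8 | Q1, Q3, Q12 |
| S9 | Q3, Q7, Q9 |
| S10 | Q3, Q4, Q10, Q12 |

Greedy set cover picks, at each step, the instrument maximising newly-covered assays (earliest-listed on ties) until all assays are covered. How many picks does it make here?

4

Greedy: pick S4 (covers 5 new) → pick S7 (covers 4 new) → pick S5 (covers 2 new) → pick S6 (covers 1 new). Total picks: 4.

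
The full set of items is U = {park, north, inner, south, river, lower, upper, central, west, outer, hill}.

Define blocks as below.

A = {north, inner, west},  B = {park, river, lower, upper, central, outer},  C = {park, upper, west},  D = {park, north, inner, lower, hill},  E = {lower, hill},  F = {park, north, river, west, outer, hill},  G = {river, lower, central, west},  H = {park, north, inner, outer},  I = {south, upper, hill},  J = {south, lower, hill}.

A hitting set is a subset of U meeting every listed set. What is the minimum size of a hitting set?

3

Take T = {west, outer, hill}. Each listed block contains at least one of these, so T is a hitting set of size 3.
The blocks G, H, I are pairwise disjoint, so any hitting set needs a separate item for each — at least 3. Hence 3 is optimal.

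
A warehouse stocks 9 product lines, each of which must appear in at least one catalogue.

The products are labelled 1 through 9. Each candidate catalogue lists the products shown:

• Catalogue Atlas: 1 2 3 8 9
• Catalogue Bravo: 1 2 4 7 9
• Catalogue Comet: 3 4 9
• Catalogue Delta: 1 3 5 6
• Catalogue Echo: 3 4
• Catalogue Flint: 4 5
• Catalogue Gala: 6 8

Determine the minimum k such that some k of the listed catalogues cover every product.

Atlas and Bravo and Delta together: Atlas ∪ Bravo ∪ Delta = {1, 2, 3, 4, 5, 6, 7, 8, 9} — every product is covered.
Only Bravo contains 7, so Bravo is forced; the remaining 4 products need at least 2 more catalogues (each remaining catalogue adds at most 3) — so at least 3 catalogues are needed, and 3 is optimal.

3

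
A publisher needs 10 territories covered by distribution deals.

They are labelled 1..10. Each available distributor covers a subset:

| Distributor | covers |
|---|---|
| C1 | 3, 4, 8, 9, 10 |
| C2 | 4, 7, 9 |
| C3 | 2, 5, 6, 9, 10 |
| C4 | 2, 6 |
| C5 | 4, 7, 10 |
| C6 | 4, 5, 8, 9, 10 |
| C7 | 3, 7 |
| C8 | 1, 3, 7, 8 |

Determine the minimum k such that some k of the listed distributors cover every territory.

C3 and C5 and C8 together: C3 ∪ C5 ∪ C8 = {1, 2, 3, 4, 5, 6, 7, 8, 9, 10} — every territory is covered.
Only C8 contains 1, so C8 is forced; the remaining 6 territories need at least 2 more distributors (each remaining distributor adds at most 5) — so at least 3 distributors are needed, and 3 is optimal.

3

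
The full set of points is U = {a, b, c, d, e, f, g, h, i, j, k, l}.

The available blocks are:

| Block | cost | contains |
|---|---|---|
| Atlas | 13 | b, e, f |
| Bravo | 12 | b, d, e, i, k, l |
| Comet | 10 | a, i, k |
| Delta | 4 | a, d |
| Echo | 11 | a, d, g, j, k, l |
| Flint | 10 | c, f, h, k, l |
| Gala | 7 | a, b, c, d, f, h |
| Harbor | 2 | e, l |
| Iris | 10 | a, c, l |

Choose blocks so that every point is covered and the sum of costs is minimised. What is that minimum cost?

Bravo, Echo, Gala together cover every point (Bravo ∪ Echo ∪ Gala = {a, b, c, d, e, f, g, h, i, j, k, l}); total cost 12 + 11 + 7 = 30.
No covering selection has total cost below 30.

30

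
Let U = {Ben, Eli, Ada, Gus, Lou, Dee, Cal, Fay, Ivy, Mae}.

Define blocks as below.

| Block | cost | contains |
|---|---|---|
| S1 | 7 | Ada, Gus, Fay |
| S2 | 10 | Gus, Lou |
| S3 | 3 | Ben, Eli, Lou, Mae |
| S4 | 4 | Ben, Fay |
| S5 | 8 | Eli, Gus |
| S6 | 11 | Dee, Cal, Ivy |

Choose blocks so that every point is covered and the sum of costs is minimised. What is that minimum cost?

21

S1, S3, S6 together cover every point (S1 ∪ S3 ∪ S6 = {Ben, Eli, Ada, Gus, Lou, Dee, Cal, Fay, Ivy, Mae}); total cost 7 + 3 + 11 = 21.
No covering selection has total cost below 21.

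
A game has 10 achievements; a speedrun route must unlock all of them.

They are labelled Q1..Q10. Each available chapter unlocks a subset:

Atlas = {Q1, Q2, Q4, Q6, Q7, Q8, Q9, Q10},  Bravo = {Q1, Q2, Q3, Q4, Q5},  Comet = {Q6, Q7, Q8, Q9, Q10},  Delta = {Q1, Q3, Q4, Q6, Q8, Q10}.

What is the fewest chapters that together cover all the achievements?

Bravo and Comet together: Bravo ∪ Comet = {Q1, Q2, Q3, Q4, Q5, Q6, Q7, Q8, Q9, Q10} — every achievement is covered.
No single chapter has all 10 achievements (the largest, Atlas, has 8), so 2 is optimal.

2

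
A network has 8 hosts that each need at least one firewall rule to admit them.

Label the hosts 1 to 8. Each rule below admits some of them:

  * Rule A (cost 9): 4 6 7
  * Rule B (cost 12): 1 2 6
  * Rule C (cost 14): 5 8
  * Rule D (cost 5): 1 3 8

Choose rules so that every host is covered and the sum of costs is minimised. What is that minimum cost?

A, B, C, D together cover every host (A ∪ B ∪ C ∪ D = {1, 2, 3, 4, 5, 6, 7, 8}); total cost 9 + 12 + 14 + 5 = 40.
No covering selection has total cost below 40.

40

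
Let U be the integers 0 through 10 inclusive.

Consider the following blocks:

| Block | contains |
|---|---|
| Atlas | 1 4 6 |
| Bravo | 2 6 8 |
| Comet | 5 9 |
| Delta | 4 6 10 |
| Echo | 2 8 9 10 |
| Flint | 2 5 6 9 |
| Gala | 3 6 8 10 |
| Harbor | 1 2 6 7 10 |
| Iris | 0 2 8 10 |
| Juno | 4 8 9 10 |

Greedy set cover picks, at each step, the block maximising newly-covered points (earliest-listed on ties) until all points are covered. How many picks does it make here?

5

Greedy: pick Harbor (covers 5 new) → pick Juno (covers 3 new) → pick Comet (covers 1 new) → pick Gala (covers 1 new) → pick Iris (covers 1 new). Total picks: 5.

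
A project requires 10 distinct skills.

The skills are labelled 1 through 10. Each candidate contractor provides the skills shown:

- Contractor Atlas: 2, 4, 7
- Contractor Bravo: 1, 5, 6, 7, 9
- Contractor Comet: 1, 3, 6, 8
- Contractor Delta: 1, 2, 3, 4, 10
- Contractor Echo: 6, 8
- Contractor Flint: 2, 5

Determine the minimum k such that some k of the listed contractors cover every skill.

Bravo and Delta and Echo together: Bravo ∪ Delta ∪ Echo = {1, 2, 3, 4, 5, 6, 7, 8, 9, 10} — every skill is covered.
Only Bravo contains 9, so Bravo is forced; the remaining 5 skills need at least 2 more contractors (each remaining contractor adds at most 4) — so at least 3 contractors are needed, and 3 is optimal.

3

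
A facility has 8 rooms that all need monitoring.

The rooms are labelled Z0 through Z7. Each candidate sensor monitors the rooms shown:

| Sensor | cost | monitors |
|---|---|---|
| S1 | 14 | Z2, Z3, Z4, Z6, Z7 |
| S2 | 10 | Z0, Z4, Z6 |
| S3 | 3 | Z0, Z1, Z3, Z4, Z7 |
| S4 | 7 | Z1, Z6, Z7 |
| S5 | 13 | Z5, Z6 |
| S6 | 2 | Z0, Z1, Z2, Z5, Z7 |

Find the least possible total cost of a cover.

12

S3, S4, S6 together cover every room (S3 ∪ S4 ∪ S6 = {Z0, Z1, Z2, Z3, Z4, Z5, Z6, Z7}); total cost 3 + 7 + 2 = 12.
No covering selection has total cost below 12.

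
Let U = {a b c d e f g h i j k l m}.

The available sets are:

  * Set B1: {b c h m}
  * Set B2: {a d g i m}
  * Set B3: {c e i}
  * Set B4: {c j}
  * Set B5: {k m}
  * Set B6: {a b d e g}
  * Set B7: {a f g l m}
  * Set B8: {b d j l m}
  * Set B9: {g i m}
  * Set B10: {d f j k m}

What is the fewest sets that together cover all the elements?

4

B1, B3, B7, and B10 cover everything between them: the union {a, b, c, d, e, f, g, h, i, j, k, l, m} is all of U.
Only B1 contains h, so B1 is forced; the remaining 9 elements need at least 3 more sets (each remaining set adds at most 4) — so at least 4 sets are needed, and 4 is optimal.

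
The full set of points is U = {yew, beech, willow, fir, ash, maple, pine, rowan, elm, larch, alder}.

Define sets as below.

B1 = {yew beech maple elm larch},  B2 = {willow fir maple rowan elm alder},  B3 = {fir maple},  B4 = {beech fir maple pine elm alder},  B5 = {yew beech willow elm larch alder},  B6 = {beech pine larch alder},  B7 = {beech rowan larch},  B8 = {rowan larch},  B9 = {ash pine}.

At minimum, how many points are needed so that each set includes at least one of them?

3

Take H = {fir, ash, larch}. Each listed set contains at least one of these, so H is a hitting set of size 3.
The sets B3, B5, B9 are pairwise disjoint, so any hitting set needs a separate point for each — at least 3. Hence 3 is optimal.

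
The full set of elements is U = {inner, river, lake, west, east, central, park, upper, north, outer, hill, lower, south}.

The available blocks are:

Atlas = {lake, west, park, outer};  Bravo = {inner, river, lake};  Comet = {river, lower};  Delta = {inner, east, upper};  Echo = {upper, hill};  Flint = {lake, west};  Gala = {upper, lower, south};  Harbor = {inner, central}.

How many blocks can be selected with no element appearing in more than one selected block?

Atlas, Comet, Echo, Harbor are pairwise disjoint (Atlas={lake,west,park,outer}; Comet={river,lower}; Echo={upper,hill}; Harbor={inner,central}).
Every remaining block overlaps one of these, and no 5 of the listed blocks are pairwise disjoint, so 4 is the maximum.

4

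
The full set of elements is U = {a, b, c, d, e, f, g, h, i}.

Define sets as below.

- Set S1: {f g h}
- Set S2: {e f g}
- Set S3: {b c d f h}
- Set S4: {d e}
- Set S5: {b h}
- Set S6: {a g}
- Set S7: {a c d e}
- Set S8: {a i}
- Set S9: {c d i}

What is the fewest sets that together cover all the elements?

S2 and S3 and S8 together: S2 ∪ S3 ∪ S8 = {a, b, c, d, e, f, g, h, i} — every element is covered.
No 2 of the 9 sets cover everything (all 36 combinations miss at least one element), so 3 is optimal.

3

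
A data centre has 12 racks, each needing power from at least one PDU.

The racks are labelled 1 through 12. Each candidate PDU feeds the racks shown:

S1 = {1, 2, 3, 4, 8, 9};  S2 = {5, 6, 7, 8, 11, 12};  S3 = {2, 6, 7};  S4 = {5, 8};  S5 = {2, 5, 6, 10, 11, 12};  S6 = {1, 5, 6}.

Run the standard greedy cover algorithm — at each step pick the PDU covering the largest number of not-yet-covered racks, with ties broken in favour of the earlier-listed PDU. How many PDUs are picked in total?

Greedy: pick S1 (covers 6 new) → pick S2 (covers 5 new) → pick S5 (covers 1 new). Total picks: 3.

3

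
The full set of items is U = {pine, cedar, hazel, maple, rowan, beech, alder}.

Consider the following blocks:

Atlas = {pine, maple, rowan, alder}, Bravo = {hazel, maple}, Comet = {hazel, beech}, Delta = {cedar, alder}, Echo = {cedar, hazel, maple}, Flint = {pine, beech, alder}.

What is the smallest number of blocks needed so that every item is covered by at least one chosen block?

3

Atlas and Echo and Flint together: Atlas ∪ Echo ∪ Flint = {pine, cedar, hazel, maple, rowan, beech, alder} — every item is covered.
Only Atlas contains rowan, so Atlas is forced; the remaining 3 items need at least 2 more blocks (each remaining block adds at most 2) — so at least 3 blocks are needed, and 3 is optimal.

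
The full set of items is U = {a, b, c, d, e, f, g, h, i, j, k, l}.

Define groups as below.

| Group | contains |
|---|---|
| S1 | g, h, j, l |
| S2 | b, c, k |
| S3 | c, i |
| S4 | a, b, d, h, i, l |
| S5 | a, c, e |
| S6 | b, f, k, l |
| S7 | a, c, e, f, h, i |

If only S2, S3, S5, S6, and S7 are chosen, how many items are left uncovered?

3

Union of S2, S3, S5, S6, S7 = {a, b, c, e, f, h, i, k, l}.
Not covered: d, g, j — 3 items.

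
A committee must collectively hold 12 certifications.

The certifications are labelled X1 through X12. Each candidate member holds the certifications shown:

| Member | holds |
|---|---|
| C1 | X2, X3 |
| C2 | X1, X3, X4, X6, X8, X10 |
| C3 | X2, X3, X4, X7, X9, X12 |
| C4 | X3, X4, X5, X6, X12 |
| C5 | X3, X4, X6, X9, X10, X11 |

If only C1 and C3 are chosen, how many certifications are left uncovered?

Union of C1, C3 = {X2, X3, X4, X7, X9, X12}.
Not covered: X1, X5, X6, X8, X10, X11 — 6 certifications.

6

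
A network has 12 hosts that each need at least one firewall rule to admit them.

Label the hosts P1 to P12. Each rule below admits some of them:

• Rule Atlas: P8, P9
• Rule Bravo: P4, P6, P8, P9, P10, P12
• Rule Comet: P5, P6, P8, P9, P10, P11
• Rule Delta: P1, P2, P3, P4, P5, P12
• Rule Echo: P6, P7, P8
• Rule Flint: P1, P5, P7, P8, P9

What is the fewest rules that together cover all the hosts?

3

Comet and Delta and Echo together: Comet ∪ Delta ∪ Echo = {P1, P2, P3, P4, P5, P6, P7, P8, P9, P10, P11, P12} — every host is covered.
Only Delta contains P2, so Delta is forced; the remaining 6 hosts need at least 2 more rules (each remaining rule adds at most 5) — so at least 3 rules are needed, and 3 is optimal.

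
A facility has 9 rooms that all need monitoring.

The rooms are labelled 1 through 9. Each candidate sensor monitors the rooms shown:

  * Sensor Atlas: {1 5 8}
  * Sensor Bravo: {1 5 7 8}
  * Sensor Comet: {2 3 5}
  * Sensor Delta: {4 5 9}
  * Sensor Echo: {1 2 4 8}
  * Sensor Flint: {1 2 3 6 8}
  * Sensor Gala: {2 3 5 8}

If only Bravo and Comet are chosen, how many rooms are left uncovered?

Union of Bravo, Comet = {1, 2, 3, 5, 7, 8}.
Not covered: 4, 6, 9 — 3 rooms.

3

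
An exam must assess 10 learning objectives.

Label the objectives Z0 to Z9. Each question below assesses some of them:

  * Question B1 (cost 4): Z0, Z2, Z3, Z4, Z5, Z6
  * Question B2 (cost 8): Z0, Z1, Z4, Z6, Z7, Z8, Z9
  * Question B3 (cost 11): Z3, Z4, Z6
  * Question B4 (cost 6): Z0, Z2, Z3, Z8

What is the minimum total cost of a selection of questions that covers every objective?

B1, B2 together cover every objective (B1 ∪ B2 = {Z0, Z1, Z2, Z3, Z4, Z5, Z6, Z7, Z8, Z9}); total cost 4 + 8 = 12.
No covering selection has total cost below 12.

12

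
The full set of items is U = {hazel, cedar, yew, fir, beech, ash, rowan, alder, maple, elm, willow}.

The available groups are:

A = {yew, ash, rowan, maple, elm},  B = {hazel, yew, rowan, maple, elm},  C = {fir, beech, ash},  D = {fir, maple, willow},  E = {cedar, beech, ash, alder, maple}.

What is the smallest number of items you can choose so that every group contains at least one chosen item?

2

H = {ash, maple} meets every group (each contains at least one member of H), and |H| = 2.
The groups B, C are pairwise disjoint, so any hitting set needs a separate item for each — at least 2. Hence 2 is optimal.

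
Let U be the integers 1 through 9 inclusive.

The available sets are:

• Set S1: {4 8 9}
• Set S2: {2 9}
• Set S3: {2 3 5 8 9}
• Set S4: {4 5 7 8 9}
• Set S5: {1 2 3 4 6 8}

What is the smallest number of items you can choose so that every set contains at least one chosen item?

2

Take H = {2, 9}. Each listed set contains at least one of these, so H is a hitting set of size 2.
No single item lies in every set, so at least 2 are needed and 2 is optimal.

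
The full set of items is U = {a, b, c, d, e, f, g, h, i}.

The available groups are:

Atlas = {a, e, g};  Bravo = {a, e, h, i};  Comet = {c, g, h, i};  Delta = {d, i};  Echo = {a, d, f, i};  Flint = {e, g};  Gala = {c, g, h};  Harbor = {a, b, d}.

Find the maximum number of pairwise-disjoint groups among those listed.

2

Delta, Flint are pairwise disjoint (Delta={d,i}; Flint={e,g}).
Every remaining group overlaps one of these, and no 3 of the listed groups are pairwise disjoint, so 2 is the maximum.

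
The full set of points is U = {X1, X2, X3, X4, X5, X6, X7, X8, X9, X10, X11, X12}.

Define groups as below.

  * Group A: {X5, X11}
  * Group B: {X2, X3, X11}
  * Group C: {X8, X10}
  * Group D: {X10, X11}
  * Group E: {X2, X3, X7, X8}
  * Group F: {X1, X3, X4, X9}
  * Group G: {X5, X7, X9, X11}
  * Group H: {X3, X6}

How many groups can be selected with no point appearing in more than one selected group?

3

A, C, H are pairwise disjoint (A={X5,X11}; C={X8,X10}; H={X3,X6}).
Every remaining group overlaps one of these, and no 4 of the listed groups are pairwise disjoint, so 3 is the maximum.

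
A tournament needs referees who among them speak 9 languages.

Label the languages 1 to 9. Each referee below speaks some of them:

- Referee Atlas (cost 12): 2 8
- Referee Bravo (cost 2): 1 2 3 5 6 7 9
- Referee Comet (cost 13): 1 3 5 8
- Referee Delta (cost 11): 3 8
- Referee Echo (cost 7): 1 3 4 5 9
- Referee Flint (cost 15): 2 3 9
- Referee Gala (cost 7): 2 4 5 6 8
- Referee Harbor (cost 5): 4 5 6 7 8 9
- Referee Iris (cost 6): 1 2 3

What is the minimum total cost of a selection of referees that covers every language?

Bravo, Harbor together cover every language (Bravo ∪ Harbor = {1, 2, 3, 4, 5, 6, 7, 8, 9}); total cost 2 + 5 = 7.
No covering selection has total cost below 7.

7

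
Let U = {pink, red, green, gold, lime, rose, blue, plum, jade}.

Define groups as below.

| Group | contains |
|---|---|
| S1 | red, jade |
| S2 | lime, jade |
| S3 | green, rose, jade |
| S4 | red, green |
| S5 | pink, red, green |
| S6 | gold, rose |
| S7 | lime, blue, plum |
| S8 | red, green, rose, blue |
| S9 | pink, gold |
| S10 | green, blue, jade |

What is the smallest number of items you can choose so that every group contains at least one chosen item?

The 4 items {red, gold, lime, jade} hit every group.
No choice of 3 items meets every group, so 4 is the minimum.

4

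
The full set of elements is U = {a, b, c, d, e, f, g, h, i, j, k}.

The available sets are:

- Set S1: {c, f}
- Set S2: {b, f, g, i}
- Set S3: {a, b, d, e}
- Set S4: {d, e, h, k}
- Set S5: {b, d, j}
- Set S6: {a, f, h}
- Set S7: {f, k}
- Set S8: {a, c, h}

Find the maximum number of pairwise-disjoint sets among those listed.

S5, S7, S8 are pairwise disjoint (S5={b,d,j}; S7={f,k}; S8={a,c,h}).
Every remaining set overlaps one of these, and no 4 of the listed sets are pairwise disjoint, so 3 is the maximum.

3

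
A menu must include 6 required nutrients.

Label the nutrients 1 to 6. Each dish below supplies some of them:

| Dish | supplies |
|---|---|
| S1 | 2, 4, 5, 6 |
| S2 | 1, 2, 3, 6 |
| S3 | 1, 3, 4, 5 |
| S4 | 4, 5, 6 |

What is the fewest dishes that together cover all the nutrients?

Take {S1, S3}. Their union is {1, 2, 3, 4, 5, 6}, which is all 6 nutrients.
No single dish has all 6 nutrients (the largest, S1, has 4), so 2 is optimal.

2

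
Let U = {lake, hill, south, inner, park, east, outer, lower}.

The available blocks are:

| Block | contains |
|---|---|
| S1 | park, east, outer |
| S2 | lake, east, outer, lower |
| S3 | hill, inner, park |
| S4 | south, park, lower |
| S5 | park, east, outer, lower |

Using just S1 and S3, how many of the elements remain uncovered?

3

Union of S1, S3 = {hill, inner, park, east, outer}.
Not covered: lake, south, lower — 3 elements.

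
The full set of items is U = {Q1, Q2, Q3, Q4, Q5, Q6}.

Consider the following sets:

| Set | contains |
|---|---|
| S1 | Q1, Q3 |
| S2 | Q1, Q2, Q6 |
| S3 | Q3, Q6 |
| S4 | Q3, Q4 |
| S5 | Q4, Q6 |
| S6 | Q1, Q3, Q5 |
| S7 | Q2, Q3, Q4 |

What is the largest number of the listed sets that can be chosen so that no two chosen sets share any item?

2

S5, S6 are pairwise disjoint (S5={Q4,Q6}; S6={Q1,Q3,Q5}).
Every remaining set overlaps one of these, and no 3 of the listed sets are pairwise disjoint, so 2 is the maximum.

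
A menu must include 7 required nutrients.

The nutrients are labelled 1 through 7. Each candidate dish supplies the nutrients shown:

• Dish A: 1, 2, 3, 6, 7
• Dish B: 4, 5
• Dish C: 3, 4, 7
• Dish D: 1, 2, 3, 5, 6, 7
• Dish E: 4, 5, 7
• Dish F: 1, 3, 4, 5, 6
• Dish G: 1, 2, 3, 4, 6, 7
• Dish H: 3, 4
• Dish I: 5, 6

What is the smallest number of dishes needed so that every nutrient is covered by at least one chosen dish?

2

A and E together: A ∪ E = {1, 2, 3, 4, 5, 6, 7} — every nutrient is covered.
No single dish has all 7 nutrients (the largest, D, has 6), so 2 is optimal.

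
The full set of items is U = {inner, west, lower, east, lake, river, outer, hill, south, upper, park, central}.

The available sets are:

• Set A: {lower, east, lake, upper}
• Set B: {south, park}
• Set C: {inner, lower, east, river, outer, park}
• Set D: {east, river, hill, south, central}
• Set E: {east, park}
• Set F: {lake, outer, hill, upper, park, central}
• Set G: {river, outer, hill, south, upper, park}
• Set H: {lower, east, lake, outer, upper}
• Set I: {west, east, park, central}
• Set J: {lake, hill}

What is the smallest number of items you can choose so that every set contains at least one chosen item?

T = {hill, upper, park} meets every set (each contains at least one member of T), and |T| = 3.
No choice of 2 items meets every set, so 3 is the minimum.

3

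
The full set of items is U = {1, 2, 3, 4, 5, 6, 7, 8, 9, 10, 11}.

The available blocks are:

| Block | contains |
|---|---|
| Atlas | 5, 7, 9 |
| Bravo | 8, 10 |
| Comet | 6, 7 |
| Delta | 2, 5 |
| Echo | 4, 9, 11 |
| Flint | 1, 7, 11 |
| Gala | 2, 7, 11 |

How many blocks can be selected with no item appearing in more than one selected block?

Bravo, Comet, Delta, Echo are pairwise disjoint (Bravo={8,10}; Comet={6,7}; Delta={2,5}; Echo={4,9,11}).
Every remaining block overlaps one of these, and no 5 of the listed blocks are pairwise disjoint, so 4 is the maximum.

4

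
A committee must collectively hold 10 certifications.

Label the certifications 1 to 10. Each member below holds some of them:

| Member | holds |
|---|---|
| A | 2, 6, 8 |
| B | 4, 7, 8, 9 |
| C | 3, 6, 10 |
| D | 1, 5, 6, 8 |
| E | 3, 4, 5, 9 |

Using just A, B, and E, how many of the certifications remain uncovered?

Union of A, B, E = {2, 3, 4, 5, 6, 7, 8, 9}.
Not covered: 1, 10 — 2 certifications.

2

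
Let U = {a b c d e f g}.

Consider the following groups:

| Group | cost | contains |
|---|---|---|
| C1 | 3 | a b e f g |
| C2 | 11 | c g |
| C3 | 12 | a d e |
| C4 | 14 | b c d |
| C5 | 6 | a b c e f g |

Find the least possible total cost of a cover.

17

C1, C4 together cover every element (C1 ∪ C4 = {a, b, c, d, e, f, g}); total cost 3 + 14 = 17.
The greedy pick C1, C5, C3 costs 21; no covering selection beats 17.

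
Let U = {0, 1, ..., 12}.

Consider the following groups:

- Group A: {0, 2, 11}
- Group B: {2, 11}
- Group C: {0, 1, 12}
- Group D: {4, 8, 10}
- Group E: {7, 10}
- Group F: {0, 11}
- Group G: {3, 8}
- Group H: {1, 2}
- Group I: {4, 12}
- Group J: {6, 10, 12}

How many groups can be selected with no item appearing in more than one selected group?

E, F, G, H, I are pairwise disjoint (E={7,10}; F={0,11}; G={3,8}; H={1,2}; I={4,12}).
Every remaining group overlaps one of these, and no 6 of the listed groups are pairwise disjoint, so 5 is the maximum.

5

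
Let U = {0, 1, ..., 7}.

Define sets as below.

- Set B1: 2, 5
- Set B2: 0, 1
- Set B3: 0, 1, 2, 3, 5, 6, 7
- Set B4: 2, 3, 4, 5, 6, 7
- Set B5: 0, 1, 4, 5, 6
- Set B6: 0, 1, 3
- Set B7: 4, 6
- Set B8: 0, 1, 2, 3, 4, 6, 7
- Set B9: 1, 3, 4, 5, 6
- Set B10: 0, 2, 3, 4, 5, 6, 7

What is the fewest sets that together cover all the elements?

B4 and B6 cover everything between them: the union {0, 1, 2, 3, 4, 5, 6, 7} is all of U.
No single set has all 8 elements (the largest, B3, has 7), so 2 is optimal.

2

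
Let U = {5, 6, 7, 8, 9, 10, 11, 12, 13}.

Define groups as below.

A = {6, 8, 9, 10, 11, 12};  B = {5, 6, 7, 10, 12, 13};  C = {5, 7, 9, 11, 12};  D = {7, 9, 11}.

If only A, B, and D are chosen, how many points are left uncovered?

0

Union of A, B, D = {5, 6, 7, 8, 9, 10, 11, 12, 13} — that's every point, so 0 are uncovered.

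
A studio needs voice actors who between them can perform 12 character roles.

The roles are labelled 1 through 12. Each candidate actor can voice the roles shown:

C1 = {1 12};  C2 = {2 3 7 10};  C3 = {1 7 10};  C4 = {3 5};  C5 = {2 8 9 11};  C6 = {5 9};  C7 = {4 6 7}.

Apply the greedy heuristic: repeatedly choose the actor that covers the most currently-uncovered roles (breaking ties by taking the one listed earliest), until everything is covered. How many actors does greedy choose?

5

Greedy: pick C2 (covers 4 new) → pick C5 (covers 3 new) → pick C1 (covers 2 new) → pick C7 (covers 2 new) → pick C4 (covers 1 new). Total picks: 5.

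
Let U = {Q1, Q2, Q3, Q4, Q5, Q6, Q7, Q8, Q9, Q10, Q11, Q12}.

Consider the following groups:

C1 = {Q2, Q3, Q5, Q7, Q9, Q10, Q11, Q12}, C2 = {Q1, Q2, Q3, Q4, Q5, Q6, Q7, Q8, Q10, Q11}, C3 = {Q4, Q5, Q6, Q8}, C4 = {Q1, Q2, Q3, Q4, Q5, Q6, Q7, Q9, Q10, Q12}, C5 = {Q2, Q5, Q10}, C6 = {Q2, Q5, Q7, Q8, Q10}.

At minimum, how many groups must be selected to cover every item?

C2 and C4 together: C2 ∪ C4 = {Q1, Q2, Q3, Q4, Q5, Q6, Q7, Q8, Q9, Q10, Q11, Q12} — every item is covered.
No single group has all 12 items (the largest, C2, has 10), so 2 is optimal.

2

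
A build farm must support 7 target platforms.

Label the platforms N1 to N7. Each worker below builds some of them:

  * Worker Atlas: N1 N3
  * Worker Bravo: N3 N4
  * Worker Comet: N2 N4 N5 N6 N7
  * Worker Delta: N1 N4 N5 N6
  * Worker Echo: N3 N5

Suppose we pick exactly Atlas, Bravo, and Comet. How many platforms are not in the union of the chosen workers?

Union of Atlas, Bravo, Comet = {N1, N2, N3, N4, N5, N6, N7} — that's every platform, so 0 are uncovered.

0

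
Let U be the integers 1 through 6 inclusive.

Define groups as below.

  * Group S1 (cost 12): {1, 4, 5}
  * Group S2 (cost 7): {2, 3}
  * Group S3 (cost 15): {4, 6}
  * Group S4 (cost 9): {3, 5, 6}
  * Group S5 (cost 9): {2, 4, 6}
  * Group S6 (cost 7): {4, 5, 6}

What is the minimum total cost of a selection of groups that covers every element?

S1, S2, S6 together cover every element (S1 ∪ S2 ∪ S6 = {1, 2, 3, 4, 5, 6}); total cost 12 + 7 + 7 = 26.
No covering selection has total cost below 26.

26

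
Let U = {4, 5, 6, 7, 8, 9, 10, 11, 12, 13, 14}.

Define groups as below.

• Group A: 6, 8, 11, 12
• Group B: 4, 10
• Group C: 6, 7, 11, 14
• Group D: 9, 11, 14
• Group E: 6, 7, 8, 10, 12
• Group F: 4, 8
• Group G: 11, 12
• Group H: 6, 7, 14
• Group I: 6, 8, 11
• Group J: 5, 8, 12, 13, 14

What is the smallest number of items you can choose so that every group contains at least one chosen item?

4

The 4 items {4, 8, 11, 14} hit every group.
No choice of 3 items meets every group, so 4 is the minimum.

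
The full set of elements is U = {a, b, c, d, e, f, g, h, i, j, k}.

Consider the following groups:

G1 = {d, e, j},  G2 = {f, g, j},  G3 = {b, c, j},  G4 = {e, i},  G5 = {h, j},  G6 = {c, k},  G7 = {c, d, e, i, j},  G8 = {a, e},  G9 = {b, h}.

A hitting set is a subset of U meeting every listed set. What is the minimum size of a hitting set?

4

The 4 elements {e, h, j, k} hit every group.
The groups G2, G6, G8, G9 are pairwise disjoint, so any hitting set needs a separate element for each — at least 4. Hence 4 is optimal.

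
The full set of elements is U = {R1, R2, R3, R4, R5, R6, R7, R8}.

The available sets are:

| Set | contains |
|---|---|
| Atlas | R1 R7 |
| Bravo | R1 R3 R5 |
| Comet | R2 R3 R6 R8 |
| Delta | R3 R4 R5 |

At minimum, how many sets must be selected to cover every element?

3

Take {Atlas, Comet, Delta}. Their union is {R1, R2, R3, R4, R5, R6, R7, R8}, which is all 8 elements.
Only Comet contains R2, so Comet is forced; the remaining 4 elements need at least 2 more sets (each remaining set adds at most 2) — so at least 3 sets are needed, and 3 is optimal.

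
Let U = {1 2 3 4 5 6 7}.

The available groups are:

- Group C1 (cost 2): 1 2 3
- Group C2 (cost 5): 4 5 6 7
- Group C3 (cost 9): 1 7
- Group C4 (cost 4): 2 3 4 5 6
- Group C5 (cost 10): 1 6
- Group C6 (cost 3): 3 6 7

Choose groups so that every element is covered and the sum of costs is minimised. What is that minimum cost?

C1, C2 together cover every element (C1 ∪ C2 = {1, 2, 3, 4, 5, 6, 7}); total cost 2 + 5 = 7.
No covering selection has total cost below 7.

7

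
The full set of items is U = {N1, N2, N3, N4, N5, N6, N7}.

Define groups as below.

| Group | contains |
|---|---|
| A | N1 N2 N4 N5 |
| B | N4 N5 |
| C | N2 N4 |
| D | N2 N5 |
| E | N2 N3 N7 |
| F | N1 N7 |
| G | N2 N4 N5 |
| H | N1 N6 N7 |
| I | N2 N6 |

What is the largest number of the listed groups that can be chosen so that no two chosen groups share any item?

B, F, I are pairwise disjoint (B={N4,N5}; F={N1,N7}; I={N2,N6}).
Every remaining group overlaps one of these, and no 4 of the listed groups are pairwise disjoint, so 3 is the maximum.

3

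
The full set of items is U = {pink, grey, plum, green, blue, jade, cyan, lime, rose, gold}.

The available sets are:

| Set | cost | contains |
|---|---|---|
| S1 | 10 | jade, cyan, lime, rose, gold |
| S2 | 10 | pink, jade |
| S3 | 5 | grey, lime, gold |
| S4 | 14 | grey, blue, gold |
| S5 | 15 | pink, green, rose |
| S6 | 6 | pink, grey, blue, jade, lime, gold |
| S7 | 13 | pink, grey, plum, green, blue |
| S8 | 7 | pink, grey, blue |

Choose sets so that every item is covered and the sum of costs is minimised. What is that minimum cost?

S1, S7 together cover every item (S1 ∪ S7 = {pink, grey, plum, green, blue, jade, cyan, lime, rose, gold}); total cost 10 + 13 = 23.
The greedy pick S6, S1, S7 costs 29; no covering selection beats 23.

23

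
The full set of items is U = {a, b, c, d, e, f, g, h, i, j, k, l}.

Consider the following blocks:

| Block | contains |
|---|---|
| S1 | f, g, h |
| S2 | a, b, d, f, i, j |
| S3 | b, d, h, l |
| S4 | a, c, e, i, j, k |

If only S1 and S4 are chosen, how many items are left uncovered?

Union of S1, S4 = {a, c, e, f, g, h, i, j, k}.
Not covered: b, d, l — 3 items.

3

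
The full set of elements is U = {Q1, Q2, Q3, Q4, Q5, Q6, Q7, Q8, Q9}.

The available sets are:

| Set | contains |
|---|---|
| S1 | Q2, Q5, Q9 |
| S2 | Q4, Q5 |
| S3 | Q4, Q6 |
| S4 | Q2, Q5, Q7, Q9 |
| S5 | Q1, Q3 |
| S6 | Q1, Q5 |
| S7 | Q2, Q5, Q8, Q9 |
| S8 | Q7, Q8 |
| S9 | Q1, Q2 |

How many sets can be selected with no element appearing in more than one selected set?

4

S1, S3, S5, S8 are pairwise disjoint (S1={Q2,Q5,Q9}; S3={Q4,Q6}; S5={Q1,Q3}; S8={Q7,Q8}).
Every remaining set overlaps one of these, and no 5 of the listed sets are pairwise disjoint, so 4 is the maximum.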